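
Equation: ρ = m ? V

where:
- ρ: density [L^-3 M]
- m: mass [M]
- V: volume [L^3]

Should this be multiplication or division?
division (÷): ρ = m ÷ V

ρ [L^-3 M]; m [M]; V [L^3].
m × V → [L^3 M] ✗
m ÷ V → [L^-3 M] ✓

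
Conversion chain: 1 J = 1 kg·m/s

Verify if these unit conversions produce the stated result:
The chain is incorrect (it contains an error).

Incorrect: Joule is kg·m²/s², not kg·m/s (that is momentum)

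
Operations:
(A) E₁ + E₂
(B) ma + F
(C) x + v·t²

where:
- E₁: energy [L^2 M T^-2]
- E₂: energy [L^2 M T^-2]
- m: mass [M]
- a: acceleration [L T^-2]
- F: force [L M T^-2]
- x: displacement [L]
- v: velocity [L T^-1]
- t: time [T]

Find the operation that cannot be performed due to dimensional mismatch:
(C) x + v·t²

(A) E₁ + E₂: E₁ [L^2 M T^-2] and E₂ [L^2 M T^-2] — same dimensions ✓
(B) ma + F: ma [L M T^-2] and F [L M T^-2] — same dimensions ✓
(C) x + v·t²: x [L] and v·t² [L T] — different dimensions cannot be added/subtracted ✗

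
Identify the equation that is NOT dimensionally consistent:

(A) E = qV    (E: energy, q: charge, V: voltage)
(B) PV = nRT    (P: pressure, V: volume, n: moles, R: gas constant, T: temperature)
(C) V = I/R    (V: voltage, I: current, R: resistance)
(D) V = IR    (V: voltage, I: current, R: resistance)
(C) V = I/R

The equation (C) V = I/R is dimensionally incorrect.

LHS (V): [I^-1 L^2 M T^-3]
RHS (I/R): [I^3 L^-2 M^-1 T^3] ✗

The dimensions do not match. The other three equations balance.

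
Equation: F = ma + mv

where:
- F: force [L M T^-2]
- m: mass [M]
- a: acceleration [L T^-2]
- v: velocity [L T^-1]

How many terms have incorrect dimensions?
1

LHS F: [L M T^-2]
- ma: [L M T^-2] ✓
- mv: [L M T^-1] ✗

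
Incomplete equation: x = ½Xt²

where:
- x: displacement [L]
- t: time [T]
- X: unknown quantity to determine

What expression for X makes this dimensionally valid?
X = a (acceleration), dimensions [L T^-2]

x has dimensions [L]; the rest of the RHS (½ t²) has dimensions [T^2].
So X must have dimensions [L T^-2] — X = a (acceleration).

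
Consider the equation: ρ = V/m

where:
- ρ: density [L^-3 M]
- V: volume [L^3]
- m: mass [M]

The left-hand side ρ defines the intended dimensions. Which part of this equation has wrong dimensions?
The right-hand side term V/m

ρ has dimensions [L^-3 M], but V/m has dimensions [L^3 M^-1], so the term V/m is dimensionally wrong for ρ.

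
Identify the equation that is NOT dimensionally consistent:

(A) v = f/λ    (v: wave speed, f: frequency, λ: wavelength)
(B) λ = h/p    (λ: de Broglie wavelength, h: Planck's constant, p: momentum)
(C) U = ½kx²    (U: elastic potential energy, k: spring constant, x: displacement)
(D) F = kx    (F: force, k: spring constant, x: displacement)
(A) v = f/λ

The equation (A) v = f/λ is dimensionally incorrect.

LHS (v): [L T^-1]
RHS (f/λ): [L^-1 T^-1] ✗

The dimensions do not match. The other three equations balance.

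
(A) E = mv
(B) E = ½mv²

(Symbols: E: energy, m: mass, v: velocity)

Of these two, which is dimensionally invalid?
(A)

(A) E = mv: LHS [L^2 M T^-2], RHS [L M T^-1] ✗
(B) E = ½mv²: LHS [L^2 M T^-2], RHS [L^2 M T^-2] ✓

Expression (A) E = mv is dimensionally incorrect.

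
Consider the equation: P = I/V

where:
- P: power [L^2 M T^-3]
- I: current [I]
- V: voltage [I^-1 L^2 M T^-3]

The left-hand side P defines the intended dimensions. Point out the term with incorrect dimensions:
The right-hand side term I/V

P has dimensions [L^2 M T^-3], but I/V has dimensions [I^2 L^-2 M^-1 T^3], so the term I/V is dimensionally wrong for P.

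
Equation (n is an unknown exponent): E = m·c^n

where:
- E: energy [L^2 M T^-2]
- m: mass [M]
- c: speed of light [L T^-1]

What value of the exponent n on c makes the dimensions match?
n = 2

E has dimensions [L^2 M T^-2]; c has dimensions [L T^-1].
The rest of the RHS has dimensions [M], so c^n must supply [L^2 T^-2].
With n = 2: m·c^2 has dimensions [L^2 M T^-2], matching the LHS ✓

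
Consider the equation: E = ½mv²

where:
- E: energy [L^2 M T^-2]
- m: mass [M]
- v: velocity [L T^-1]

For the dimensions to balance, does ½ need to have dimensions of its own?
No

E has dimensions [L^2 M T^-2] and mv² already has dimensions [L^2 M T^-2], so the equation balances without ½ contributing any dimensions. ½ is a pure (dimensionless) number; changing or removing it would not affect dimensional consistency.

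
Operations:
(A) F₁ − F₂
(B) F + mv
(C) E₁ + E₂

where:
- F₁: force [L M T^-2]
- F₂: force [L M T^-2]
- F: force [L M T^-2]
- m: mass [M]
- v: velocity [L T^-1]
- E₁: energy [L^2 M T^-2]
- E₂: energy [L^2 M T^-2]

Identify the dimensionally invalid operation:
(B) F + mv

(A) F₁ − F₂: F₁ [L M T^-2] and F₂ [L M T^-2] — same dimensions ✓
(B) F + mv: F [L M T^-2] and mv [L M T^-1] — different dimensions cannot be added/subtracted ✗
(C) E₁ + E₂: E₁ [L^2 M T^-2] and E₂ [L^2 M T^-2] — same dimensions ✓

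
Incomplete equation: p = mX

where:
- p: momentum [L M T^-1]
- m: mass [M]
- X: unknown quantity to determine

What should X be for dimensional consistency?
X = v (velocity), dimensions [L T^-1]

p has dimensions [L M T^-1]; the rest of the RHS (m) has dimensions [M].
So X must have dimensions [L T^-1] — X = v (velocity).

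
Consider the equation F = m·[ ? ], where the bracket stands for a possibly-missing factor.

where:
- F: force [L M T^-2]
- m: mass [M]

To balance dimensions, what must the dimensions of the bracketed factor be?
[L T^-2] — acceleration (e.g. a)

F has dimensions [L M T^-2]; m has dimensions [M].
The bracketed factor must supply [L M T^-2] / [M] = [L T^-2].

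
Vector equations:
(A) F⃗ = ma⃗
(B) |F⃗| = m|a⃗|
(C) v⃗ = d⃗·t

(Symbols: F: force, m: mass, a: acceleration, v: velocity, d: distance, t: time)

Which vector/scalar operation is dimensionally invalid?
(C) v⃗ = d⃗·t

(A) F⃗ = ma⃗: LHS [L M T^-2], RHS [L M T^-2] ✓ — Force and acceleration are vectors, mass is a scalar
(B) |F⃗| = m|a⃗|: LHS [L M T^-2], RHS [L M T^-2] ✓ — magnitudes of vectors are scalars
(C) v⃗ = d⃗·t: LHS [L T^-1], RHS [L T] ✗ — velocity is displacement per time; should be d⃗/t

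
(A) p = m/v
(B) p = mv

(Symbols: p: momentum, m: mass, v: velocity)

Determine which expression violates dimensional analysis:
(A)

(A) p = m/v: LHS [L M T^-1], RHS [L^-1 M T] ✗
(B) p = mv: LHS [L M T^-1], RHS [L M T^-1] ✓

Expression (A) p = m/v is dimensionally incorrect.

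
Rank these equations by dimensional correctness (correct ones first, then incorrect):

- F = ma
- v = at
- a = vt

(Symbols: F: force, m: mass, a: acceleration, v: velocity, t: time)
Dimensionally correct: F = ma, v = at
Dimensionally incorrect: a = vt
Ordered (correct first, then incorrect): F = ma, v = at, a = vt

- F = ma: LHS [L M T^-2], RHS [L M T^-2] → correct ✓
- v = at: LHS [L T^-1], RHS [L T^-1] → correct ✓
- a = vt: LHS [L T^-2], RHS [L] → incorrect ✗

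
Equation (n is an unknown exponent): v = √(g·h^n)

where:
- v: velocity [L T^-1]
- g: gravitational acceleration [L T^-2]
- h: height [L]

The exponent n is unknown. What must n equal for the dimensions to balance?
n = 1

v has dimensions [L T^-1]; h has dimensions [L].
With n = 1: √(g·h^1) has dimensions [L T^-1], matching the LHS ✓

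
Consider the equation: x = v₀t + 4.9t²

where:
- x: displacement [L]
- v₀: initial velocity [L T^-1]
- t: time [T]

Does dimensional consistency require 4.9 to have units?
Yes

x has dimensions [L], while t² alone has dimensions [T^2]. For the equation to balance, the factor 4.9 must carry dimensions [L T^-2] — it is a dimensional constant (a numerical value of a physical quantity with its units suppressed), not a pure number.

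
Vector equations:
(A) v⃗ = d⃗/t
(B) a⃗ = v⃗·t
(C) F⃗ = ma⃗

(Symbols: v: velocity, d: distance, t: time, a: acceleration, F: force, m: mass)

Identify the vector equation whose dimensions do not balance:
(B) a⃗ = v⃗·t

(A) v⃗ = d⃗/t: LHS [L T^-1], RHS [L T^-1] ✓ — displacement (vector) divided by time (scalar)
(B) a⃗ = v⃗·t: LHS [L T^-2], RHS [L] ✗ — acceleration is velocity per time; should be v⃗/t
(C) F⃗ = ma⃗: LHS [L M T^-2], RHS [L M T^-2] ✓ — Force and acceleration are vectors, mass is a scalar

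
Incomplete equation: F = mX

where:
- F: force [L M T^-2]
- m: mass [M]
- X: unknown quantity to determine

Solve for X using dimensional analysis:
X = a (acceleration), dimensions [L T^-2]

F has dimensions [L M T^-2]; the rest of the RHS (m) has dimensions [M].
So X must have dimensions [L T^-2] — X = a (acceleration).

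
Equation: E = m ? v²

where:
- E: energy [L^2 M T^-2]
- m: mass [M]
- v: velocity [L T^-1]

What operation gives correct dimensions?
multiplication (×): E = m × v²

E [L^2 M T^-2]; m [M]; v² [L^2 T^-2].
m × v² → [L^2 M T^-2] ✓
m ÷ v² → [L^-2 M T^2] ✗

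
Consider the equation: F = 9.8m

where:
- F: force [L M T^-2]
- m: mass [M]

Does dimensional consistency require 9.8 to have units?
Yes

F has dimensions [L M T^-2], while m alone has dimensions [M]. For the equation to balance, the factor 9.8 must carry dimensions [L T^-2] — it is a dimensional constant (a numerical value of a physical quantity with its units suppressed), not a pure number.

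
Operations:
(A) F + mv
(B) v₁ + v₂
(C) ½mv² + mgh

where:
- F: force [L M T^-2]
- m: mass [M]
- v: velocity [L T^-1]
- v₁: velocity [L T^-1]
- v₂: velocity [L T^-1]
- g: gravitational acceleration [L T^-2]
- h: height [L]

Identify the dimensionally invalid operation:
(A) F + mv

(A) F + mv: F [L M T^-2] and mv [L M T^-1] — different dimensions cannot be added/subtracted ✗
(B) v₁ + v₂: v₁ [L T^-1] and v₂ [L T^-1] — same dimensions ✓
(C) ½mv² + mgh: ½mv² [L^2 M T^-2] and mgh [L^2 M T^-2] — same dimensions ✓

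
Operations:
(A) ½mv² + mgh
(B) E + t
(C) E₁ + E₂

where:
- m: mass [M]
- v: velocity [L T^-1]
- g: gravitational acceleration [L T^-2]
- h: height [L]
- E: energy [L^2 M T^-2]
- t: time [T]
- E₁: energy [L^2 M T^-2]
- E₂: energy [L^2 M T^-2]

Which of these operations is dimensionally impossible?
(B) E + t

(A) ½mv² + mgh: ½mv² [L^2 M T^-2] and mgh [L^2 M T^-2] — same dimensions ✓
(B) E + t: E [L^2 M T^-2] and t [T] — different dimensions cannot be added/subtracted ✗
(C) E₁ + E₂: E₁ [L^2 M T^-2] and E₂ [L^2 M T^-2] — same dimensions ✓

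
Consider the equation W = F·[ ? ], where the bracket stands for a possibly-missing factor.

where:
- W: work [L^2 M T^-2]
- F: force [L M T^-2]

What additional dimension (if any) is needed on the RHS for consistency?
[L] — length (e.g. a distance d)

W has dimensions [L^2 M T^-2]; F has dimensions [L M T^-2].
The bracketed factor must supply [L^2 M T^-2] / [L M T^-2] = [L].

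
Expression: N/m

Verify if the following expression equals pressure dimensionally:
No

The expression N/m has dimensions [M T^-2], but pressure has dimensions [L^-1 M T^-2].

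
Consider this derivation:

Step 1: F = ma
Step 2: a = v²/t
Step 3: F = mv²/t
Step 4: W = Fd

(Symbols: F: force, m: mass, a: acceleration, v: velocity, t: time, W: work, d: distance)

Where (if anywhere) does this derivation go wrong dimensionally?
Step 2

Step 1: F = ma → LHS [L M T^-2], RHS [L M T^-2] ✓
Step 2: a = v²/t → LHS [L T^-2], RHS [L^2 T^-3] ✗

The first dimensional inconsistency appears in step 2: a = v²/t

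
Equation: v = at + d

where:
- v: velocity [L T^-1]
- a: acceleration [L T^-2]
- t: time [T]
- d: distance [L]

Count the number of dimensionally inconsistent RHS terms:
1

LHS v: [L T^-1]
- at: [L T^-1] ✓
- d: [L] ✗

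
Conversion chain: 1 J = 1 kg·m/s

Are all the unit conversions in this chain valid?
The chain is incorrect (it contains an error).

Incorrect: Joule is kg·m²/s², not kg·m/s (that is momentum)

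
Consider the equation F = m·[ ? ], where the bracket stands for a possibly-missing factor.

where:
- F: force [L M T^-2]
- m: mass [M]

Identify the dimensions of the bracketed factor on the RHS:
[L T^-2] — acceleration (e.g. a)

F has dimensions [L M T^-2]; m has dimensions [M].
The bracketed factor must supply [L M T^-2] / [M] = [L T^-2].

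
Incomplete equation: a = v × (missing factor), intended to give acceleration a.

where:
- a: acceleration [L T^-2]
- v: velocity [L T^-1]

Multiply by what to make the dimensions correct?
1/t (inverse time), dimensions [T^-1]

a has dimensions [L T^-2] and v has dimensions [L T^-1].
The missing factor must have dimensions [L T^-2] / [L T^-1] = [T^-1], i.e. inverse time (1/t).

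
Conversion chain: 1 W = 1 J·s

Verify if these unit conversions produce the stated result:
The chain is incorrect (it contains an error).

Incorrect: Watt is J/s, not J·s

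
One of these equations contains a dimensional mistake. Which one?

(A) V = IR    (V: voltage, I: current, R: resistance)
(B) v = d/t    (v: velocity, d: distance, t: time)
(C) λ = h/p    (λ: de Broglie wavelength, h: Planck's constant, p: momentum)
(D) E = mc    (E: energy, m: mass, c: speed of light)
(D) E = mc

The equation (D) E = mc is dimensionally incorrect.

LHS (E): [L^2 M T^-2]
RHS (mc): [L M T^-1] ✗

The dimensions do not match. The other three equations balance.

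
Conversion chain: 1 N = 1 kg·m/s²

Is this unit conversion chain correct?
The chain is correct (no errors).

Correct: Newton is defined as kg·m/s²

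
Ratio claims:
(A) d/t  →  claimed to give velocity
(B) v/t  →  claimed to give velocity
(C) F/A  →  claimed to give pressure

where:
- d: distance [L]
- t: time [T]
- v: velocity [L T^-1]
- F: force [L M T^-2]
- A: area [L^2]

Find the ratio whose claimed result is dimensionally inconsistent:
(B) v/t does not give velocity

(A) d/t: [L T^-1] = velocity [L T^-1] ✓
(B) v/t: [L T^-2] ≠ velocity [L T^-1] ✗
(C) F/A: [L^-1 M T^-2] = pressure [L^-1 M T^-2] ✓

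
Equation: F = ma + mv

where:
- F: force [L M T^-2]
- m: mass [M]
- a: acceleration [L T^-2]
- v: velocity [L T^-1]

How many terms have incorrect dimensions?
1

LHS F: [L M T^-2]
- ma: [L M T^-2] ✓
- mv: [L M T^-1] ✗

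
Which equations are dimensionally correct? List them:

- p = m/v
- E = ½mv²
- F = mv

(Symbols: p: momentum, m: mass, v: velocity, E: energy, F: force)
Dimensionally correct: E = ½mv²
Dimensionally incorrect: p = m/v, F = mv
Ordered (correct first, then incorrect): E = ½mv², p = m/v, F = mv

- p = m/v: LHS [L M T^-1], RHS [L^-1 M T] → incorrect ✗
- E = ½mv²: LHS [L^2 M T^-2], RHS [L^2 M T^-2] → correct ✓
- F = mv: LHS [L M T^-2], RHS [L M T^-1] → incorrect ✗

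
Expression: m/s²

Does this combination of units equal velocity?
No

The expression m/s² has dimensions [L T^-2], but velocity has dimensions [L T^-1].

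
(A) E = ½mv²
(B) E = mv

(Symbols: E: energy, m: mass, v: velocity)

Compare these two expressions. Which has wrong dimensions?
(B)

(A) E = ½mv²: LHS [L^2 M T^-2], RHS [L^2 M T^-2] ✓
(B) E = mv: LHS [L^2 M T^-2], RHS [L M T^-1] ✗

Expression (B) E = mv is dimensionally incorrect.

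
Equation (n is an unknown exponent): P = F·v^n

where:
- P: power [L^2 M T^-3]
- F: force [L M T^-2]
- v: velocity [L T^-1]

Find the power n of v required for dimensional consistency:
n = 1

P has dimensions [L^2 M T^-3]; v has dimensions [L T^-1].
The rest of the RHS has dimensions [L M T^-2], so v^n must supply [L T^-1].
With n = 1: F·v^1 has dimensions [L^2 M T^-3], matching the LHS ✓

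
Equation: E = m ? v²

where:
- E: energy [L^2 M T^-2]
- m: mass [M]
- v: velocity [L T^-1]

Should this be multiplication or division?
multiplication (×): E = m × v²

E [L^2 M T^-2]; m [M]; v² [L^2 T^-2].
m × v² → [L^2 M T^-2] ✓
m ÷ v² → [L^-2 M T^2] ✗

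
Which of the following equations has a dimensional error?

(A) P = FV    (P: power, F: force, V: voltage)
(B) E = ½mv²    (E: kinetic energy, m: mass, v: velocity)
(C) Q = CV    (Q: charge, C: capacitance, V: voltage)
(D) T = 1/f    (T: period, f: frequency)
(A) P = FV

The equation (A) P = FV is dimensionally incorrect.

LHS (P): [L^2 M T^-3]
RHS (FV): [I^-1 L^3 M^2 T^-5] ✗

The dimensions do not match. The other three equations balance.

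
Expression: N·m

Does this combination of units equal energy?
Yes

The expression N·m has dimensions [L^2 M T^-2], which is exactly energy [L^2 M T^-2].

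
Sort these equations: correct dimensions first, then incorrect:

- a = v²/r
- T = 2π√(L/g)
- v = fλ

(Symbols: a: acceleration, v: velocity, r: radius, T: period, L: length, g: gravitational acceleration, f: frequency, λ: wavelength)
Dimensionally correct: a = v²/r, T = 2π√(L/g), v = fλ
Dimensionally incorrect: none
Ordered (correct first, then incorrect): a = v²/r, T = 2π√(L/g), v = fλ

- a = v²/r: LHS [L T^-2], RHS [L T^-2] → correct ✓
- T = 2π√(L/g): LHS [T], RHS [T] → correct ✓
- v = fλ: LHS [L T^-1], RHS [L T^-1] → correct ✓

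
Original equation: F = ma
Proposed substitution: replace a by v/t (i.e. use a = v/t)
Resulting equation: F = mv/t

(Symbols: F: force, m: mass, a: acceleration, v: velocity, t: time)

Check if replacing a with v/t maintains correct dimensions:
Yes

[a] = [L T^-2] and [v/t] = [L T^-2]. These match, so the substitution replaces a quantity by one of the same dimensions and the result F = mv/t has LHS [L M T^-2] vs RHS [L M T^-2] — still consistent.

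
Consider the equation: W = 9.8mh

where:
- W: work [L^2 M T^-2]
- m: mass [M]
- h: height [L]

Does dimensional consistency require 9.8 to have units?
Yes

W has dimensions [L^2 M T^-2], while mh alone has dimensions [L M]. For the equation to balance, the factor 9.8 must carry dimensions [L T^-2] — it is a dimensional constant (a numerical value of a physical quantity with its units suppressed), not a pure number.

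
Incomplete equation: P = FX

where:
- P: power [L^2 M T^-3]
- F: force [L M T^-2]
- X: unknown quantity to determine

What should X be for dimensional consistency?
X = v (velocity), dimensions [L T^-1]

P has dimensions [L^2 M T^-3]; the rest of the RHS (F) has dimensions [L M T^-2].
So X must have dimensions [L T^-1] — X = v (velocity).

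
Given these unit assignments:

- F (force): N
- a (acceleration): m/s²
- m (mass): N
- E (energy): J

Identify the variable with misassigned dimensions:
m

The variable m (mass) should have units kg, not N.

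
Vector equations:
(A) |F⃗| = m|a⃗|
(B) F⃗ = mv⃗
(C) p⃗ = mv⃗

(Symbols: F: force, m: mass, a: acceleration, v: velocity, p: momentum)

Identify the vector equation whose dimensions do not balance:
(B) F⃗ = mv⃗

(A) |F⃗| = m|a⃗|: LHS [L M T^-2], RHS [L M T^-2] ✓ — magnitudes of vectors are scalars
(B) F⃗ = mv⃗: LHS [L M T^-2], RHS [L M T^-1] ✗ — mass times velocity is momentum, not force; should be ma⃗
(C) p⃗ = mv⃗: LHS [L M T^-1], RHS [L M T^-1] ✓ — mass (scalar) times velocity (vector)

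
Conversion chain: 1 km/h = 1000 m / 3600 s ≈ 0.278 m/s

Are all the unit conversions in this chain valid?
The chain is correct (no errors).

Correct: 1 km = 1000 m, 1 h = 3600 s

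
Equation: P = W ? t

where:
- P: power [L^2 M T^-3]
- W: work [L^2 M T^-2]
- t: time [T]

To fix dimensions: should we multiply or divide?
division (÷): P = W ÷ t

P [L^2 M T^-3]; W [L^2 M T^-2]; t [T].
W × t → [L^2 M T^-1] ✗
W ÷ t → [L^2 M T^-3] ✓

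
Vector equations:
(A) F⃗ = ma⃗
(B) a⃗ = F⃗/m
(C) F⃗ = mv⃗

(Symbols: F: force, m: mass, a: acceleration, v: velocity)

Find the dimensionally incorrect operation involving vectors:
(C) F⃗ = mv⃗

(A) F⃗ = ma⃗: LHS [L M T^-2], RHS [L M T^-2] ✓ — Force and acceleration are vectors, mass is a scalar
(B) a⃗ = F⃗/m: LHS [L T^-2], RHS [L T^-2] ✓ — force (vector) divided by mass (scalar)
(C) F⃗ = mv⃗: LHS [L M T^-2], RHS [L M T^-1] ✗ — mass times velocity is momentum, not force; should be ma⃗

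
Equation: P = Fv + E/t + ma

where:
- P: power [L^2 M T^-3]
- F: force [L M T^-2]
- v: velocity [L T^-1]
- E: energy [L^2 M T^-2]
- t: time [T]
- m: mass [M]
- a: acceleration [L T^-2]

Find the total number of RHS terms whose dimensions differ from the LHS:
1

LHS P: [L^2 M T^-3]
- Fv: [L^2 M T^-3] ✓
- E/t: [L^2 M T^-3] ✓
- ma: [L M T^-2] ✗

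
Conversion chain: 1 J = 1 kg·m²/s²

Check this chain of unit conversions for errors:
The chain is correct (no errors).

Correct: Joule is defined as kg·m²/s²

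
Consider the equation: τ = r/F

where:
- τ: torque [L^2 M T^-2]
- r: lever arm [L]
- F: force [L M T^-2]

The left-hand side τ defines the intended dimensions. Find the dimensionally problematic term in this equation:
The right-hand side term r/F

τ has dimensions [L^2 M T^-2], but r/F has dimensions [M^-1 T^2], so the term r/F is dimensionally wrong for τ.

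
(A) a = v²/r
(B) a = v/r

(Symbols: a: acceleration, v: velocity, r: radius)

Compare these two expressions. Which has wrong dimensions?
(B)

(A) a = v²/r: LHS [L T^-2], RHS [L T^-2] ✓
(B) a = v/r: LHS [L T^-2], RHS [T^-1] ✗

Expression (B) a = v/r is dimensionally incorrect.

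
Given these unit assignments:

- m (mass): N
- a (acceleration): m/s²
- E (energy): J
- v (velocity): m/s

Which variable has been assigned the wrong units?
m

The variable m (mass) should have units kg, not N.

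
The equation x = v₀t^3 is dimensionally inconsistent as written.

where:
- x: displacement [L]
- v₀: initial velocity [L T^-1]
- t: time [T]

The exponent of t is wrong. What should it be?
The exponent of t should be 1: x = v₀t

The LHS x has dimensions [L]; t has dimensions [T].
As written, the RHS v₀t^3 (exponent 3 on t) has dimensions [L T^2], which does not match.
With exponent 1, the RHS v₀t has dimensions [L], matching the LHS.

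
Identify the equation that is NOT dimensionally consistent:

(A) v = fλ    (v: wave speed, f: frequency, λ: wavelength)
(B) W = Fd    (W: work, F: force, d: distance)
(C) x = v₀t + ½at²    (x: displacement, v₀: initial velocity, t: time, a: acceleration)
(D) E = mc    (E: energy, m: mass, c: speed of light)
(D) E = mc

The equation (D) E = mc is dimensionally incorrect.

LHS (E): [L^2 M T^-2]
RHS (mc): [L M T^-1] ✗

The dimensions do not match. The other three equations balance.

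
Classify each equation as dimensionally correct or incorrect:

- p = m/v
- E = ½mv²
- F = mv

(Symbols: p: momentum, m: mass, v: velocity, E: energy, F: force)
Dimensionally correct: E = ½mv²
Dimensionally incorrect: p = m/v, F = mv
Ordered (correct first, then incorrect): E = ½mv², p = m/v, F = mv

- p = m/v: LHS [L M T^-1], RHS [L^-1 M T] → incorrect ✗
- E = ½mv²: LHS [L^2 M T^-2], RHS [L^2 M T^-2] → correct ✓
- F = mv: LHS [L M T^-2], RHS [L M T^-1] → incorrect ✗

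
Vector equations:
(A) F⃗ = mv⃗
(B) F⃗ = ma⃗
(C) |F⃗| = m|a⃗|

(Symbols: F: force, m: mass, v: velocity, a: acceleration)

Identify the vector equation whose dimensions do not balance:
(A) F⃗ = mv⃗

(A) F⃗ = mv⃗: LHS [L M T^-2], RHS [L M T^-1] ✗ — mass times velocity is momentum, not force; should be ma⃗
(B) F⃗ = ma⃗: LHS [L M T^-2], RHS [L M T^-2] ✓ — Force and acceleration are vectors, mass is a scalar
(C) |F⃗| = m|a⃗|: LHS [L M T^-2], RHS [L M T^-2] ✓ — magnitudes of vectors are scalars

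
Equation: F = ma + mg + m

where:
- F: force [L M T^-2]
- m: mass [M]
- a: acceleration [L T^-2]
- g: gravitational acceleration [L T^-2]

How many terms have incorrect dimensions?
1

LHS F: [L M T^-2]
- ma: [L M T^-2] ✓
- mg: [L M T^-2] ✓
- m: [M] ✗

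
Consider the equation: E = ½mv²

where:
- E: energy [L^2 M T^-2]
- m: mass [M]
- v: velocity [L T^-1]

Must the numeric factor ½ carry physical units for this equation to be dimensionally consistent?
No

E has dimensions [L^2 M T^-2] and mv² already has dimensions [L^2 M T^-2], so the equation balances without ½ contributing any dimensions. ½ is a pure (dimensionless) number; changing or removing it would not affect dimensional consistency.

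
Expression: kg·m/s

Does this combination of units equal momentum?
Yes

The expression kg·m/s has dimensions [L M T^-1], which is exactly momentum [L M T^-1].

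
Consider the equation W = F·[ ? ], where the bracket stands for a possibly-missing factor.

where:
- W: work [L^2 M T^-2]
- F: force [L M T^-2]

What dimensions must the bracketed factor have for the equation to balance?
[L] — length (e.g. a distance d)

W has dimensions [L^2 M T^-2]; F has dimensions [L M T^-2].
The bracketed factor must supply [L^2 M T^-2] / [L M T^-2] = [L].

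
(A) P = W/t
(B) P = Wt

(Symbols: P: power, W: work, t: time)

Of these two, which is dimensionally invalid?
(B)

(A) P = W/t: LHS [L^2 M T^-3], RHS [L^2 M T^-3] ✓
(B) P = Wt: LHS [L^2 M T^-3], RHS [L^2 M T^-1] ✗

Expression (B) P = Wt is dimensionally incorrect.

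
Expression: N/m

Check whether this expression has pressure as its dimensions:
No

The expression N/m has dimensions [M T^-2], but pressure has dimensions [L^-1 M T^-2].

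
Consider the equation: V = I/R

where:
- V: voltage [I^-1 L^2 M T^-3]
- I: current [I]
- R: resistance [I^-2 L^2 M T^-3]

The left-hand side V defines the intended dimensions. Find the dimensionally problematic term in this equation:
The right-hand side term I/R

V has dimensions [I^-1 L^2 M T^-3], but I/R has dimensions [I^3 L^-2 M^-1 T^3], so the term I/R is dimensionally wrong for V.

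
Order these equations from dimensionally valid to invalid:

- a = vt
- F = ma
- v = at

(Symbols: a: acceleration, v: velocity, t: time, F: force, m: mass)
Dimensionally correct: F = ma, v = at
Dimensionally incorrect: a = vt
Ordered (correct first, then incorrect): F = ma, v = at, a = vt

- a = vt: LHS [L T^-2], RHS [L] → incorrect ✗
- F = ma: LHS [L M T^-2], RHS [L M T^-2] → correct ✓
- v = at: LHS [L T^-1], RHS [L T^-1] → correct ✓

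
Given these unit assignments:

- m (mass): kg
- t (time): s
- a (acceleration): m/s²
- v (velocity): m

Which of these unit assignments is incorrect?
v

The variable v (velocity) should have units m/s, not m.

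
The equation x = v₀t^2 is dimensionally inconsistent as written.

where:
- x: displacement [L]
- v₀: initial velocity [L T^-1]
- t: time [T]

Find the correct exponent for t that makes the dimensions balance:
The exponent of t should be 1: x = v₀t

The LHS x has dimensions [L]; t has dimensions [T].
As written, the RHS v₀t^2 (exponent 2 on t) has dimensions [L T], which does not match.
With exponent 1, the RHS v₀t has dimensions [L], matching the LHS.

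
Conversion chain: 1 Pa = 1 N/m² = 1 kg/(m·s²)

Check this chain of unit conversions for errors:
The chain is correct (no errors).

Correct: Pascal is Newton per square meter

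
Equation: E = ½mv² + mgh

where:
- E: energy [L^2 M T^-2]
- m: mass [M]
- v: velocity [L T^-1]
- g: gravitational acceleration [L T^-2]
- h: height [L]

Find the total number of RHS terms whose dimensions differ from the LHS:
0

LHS E: [L^2 M T^-2]
- ½mv²: [L^2 M T^-2] ✓
- mgh: [L^2 M T^-2] ✓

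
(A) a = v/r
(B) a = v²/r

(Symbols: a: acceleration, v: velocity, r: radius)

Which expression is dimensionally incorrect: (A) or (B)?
(A)

(A) a = v/r: LHS [L T^-2], RHS [T^-1] ✗
(B) a = v²/r: LHS [L T^-2], RHS [L T^-2] ✓

Expression (A) a = v/r is dimensionally incorrect.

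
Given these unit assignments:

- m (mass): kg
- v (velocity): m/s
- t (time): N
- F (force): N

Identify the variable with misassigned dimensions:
t

The variable t (time) should have units s, not N.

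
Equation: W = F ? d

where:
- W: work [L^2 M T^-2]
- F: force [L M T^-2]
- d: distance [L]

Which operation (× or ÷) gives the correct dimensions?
multiplication (×): W = F × d

W [L^2 M T^-2]; F [L M T^-2]; d [L].
F × d → [L^2 M T^-2] ✓
F ÷ d → [M T^-2] ✗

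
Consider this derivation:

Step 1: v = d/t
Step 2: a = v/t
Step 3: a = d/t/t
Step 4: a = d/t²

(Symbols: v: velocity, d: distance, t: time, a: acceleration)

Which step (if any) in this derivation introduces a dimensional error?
No step introduces an error — all steps are dimensionally consistent.

Step 1: v = d/t → LHS [L T^-1], RHS [L T^-1] ✓
Step 2: a = v/t → LHS [L T^-2], RHS [L T^-2] ✓
Step 3: a = d/t/t → LHS [L T^-2], RHS [L T^-2] ✓
Step 4: a = d/t² → LHS [L T^-2], RHS [L T^-2] ✓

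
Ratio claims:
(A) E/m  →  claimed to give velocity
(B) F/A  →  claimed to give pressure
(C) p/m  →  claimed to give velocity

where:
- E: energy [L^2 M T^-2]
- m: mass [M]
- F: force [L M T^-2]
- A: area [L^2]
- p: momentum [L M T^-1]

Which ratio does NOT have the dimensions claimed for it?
(A) E/m does not give velocity

(A) E/m: [L^2 T^-2] ≠ velocity [L T^-1] ✗
(B) F/A: [L^-1 M T^-2] = pressure [L^-1 M T^-2] ✓
(C) p/m: [L T^-1] = velocity [L T^-1] ✓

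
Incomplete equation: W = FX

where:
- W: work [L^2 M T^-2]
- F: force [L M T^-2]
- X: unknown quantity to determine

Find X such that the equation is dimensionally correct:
X = d (distance), dimensions [L]

W has dimensions [L^2 M T^-2]; the rest of the RHS (F) has dimensions [L M T^-2].
So X must have dimensions [L] — X = d (distance).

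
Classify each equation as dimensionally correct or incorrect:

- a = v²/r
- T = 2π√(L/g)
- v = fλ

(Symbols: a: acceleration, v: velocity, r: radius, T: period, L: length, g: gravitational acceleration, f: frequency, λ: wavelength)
Dimensionally correct: a = v²/r, T = 2π√(L/g), v = fλ
Dimensionally incorrect: none
Ordered (correct first, then incorrect): a = v²/r, T = 2π√(L/g), v = fλ

- a = v²/r: LHS [L T^-2], RHS [L T^-2] → correct ✓
- T = 2π√(L/g): LHS [T], RHS [T] → correct ✓
- v = fλ: LHS [L T^-1], RHS [L T^-1] → correct ✓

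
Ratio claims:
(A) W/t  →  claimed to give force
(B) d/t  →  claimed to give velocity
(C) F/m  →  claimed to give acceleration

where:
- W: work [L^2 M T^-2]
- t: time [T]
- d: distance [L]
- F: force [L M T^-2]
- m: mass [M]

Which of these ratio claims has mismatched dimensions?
(A) W/t does not give force

(A) W/t: [L^2 M T^-3] ≠ force [L M T^-2] ✗
(B) d/t: [L T^-1] = velocity [L T^-1] ✓
(C) F/m: [L T^-2] = acceleration [L T^-2] ✓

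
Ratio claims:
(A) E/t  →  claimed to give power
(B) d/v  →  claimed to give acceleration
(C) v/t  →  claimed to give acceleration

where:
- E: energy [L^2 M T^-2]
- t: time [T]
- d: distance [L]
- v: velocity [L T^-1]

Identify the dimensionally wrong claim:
(B) d/v does not give acceleration

(A) E/t: [L^2 M T^-3] = power [L^2 M T^-3] ✓
(B) d/v: [T] ≠ acceleration [L T^-2] ✗
(C) v/t: [L T^-2] = acceleration [L T^-2] ✓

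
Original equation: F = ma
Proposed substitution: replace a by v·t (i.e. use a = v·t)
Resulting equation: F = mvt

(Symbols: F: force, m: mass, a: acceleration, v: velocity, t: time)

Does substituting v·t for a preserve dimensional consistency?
No

[a] = [L T^-2] and [v·t] = [L]. These differ, so the substitution replaces a quantity by one of different dimensions and the result F = mvt has LHS [L M T^-2] vs RHS [L M] — inconsistent.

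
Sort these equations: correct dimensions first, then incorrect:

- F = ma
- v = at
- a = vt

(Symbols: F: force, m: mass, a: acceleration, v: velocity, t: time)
Dimensionally correct: F = ma, v = at
Dimensionally incorrect: a = vt
Ordered (correct first, then incorrect): F = ma, v = at, a = vt

- F = ma: LHS [L M T^-2], RHS [L M T^-2] → correct ✓
- v = at: LHS [L T^-1], RHS [L T^-1] → correct ✓
- a = vt: LHS [L T^-2], RHS [L] → incorrect ✗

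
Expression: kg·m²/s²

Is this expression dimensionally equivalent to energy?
Yes

The expression kg·m²/s² has dimensions [L^2 M T^-2], which is exactly energy [L^2 M T^-2].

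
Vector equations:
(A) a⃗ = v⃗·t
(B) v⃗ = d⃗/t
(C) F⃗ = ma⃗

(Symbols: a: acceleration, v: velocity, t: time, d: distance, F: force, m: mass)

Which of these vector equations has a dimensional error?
(A) a⃗ = v⃗·t

(A) a⃗ = v⃗·t: LHS [L T^-2], RHS [L] ✗ — acceleration is velocity per time; should be v⃗/t
(B) v⃗ = d⃗/t: LHS [L T^-1], RHS [L T^-1] ✓ — displacement (vector) divided by time (scalar)
(C) F⃗ = ma⃗: LHS [L M T^-2], RHS [L M T^-2] ✓ — Force and acceleration are vectors, mass is a scalar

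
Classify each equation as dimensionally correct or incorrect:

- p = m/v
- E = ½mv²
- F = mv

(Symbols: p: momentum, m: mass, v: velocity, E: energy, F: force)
Dimensionally correct: E = ½mv²
Dimensionally incorrect: p = m/v, F = mv
Ordered (correct first, then incorrect): E = ½mv², p = m/v, F = mv

- p = m/v: LHS [L M T^-1], RHS [L^-1 M T] → incorrect ✗
- E = ½mv²: LHS [L^2 M T^-2], RHS [L^2 M T^-2] → correct ✓
- F = mv: LHS [L M T^-2], RHS [L M T^-1] → incorrect ✗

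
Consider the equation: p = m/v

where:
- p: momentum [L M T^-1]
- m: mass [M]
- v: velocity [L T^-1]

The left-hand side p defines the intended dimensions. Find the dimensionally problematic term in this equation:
The right-hand side term m/v

p has dimensions [L M T^-1], but m/v has dimensions [L^-1 M T], so the term m/v is dimensionally wrong for p.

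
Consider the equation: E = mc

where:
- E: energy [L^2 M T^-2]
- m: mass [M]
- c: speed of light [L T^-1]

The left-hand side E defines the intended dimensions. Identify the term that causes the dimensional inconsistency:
The right-hand side term mc

E has dimensions [L^2 M T^-2], but mc has dimensions [L M T^-1], so the term mc is dimensionally wrong for E.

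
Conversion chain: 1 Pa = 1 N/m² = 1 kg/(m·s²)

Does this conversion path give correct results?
The chain is correct (no errors).

Correct: Pascal is Newton per square meter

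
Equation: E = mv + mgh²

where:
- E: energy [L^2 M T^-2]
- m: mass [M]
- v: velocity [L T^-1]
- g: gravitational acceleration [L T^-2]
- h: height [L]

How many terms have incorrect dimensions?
2

LHS E: [L^2 M T^-2]
- mv: [L M T^-1] ✗
- mgh²: [L^3 M T^-2] ✗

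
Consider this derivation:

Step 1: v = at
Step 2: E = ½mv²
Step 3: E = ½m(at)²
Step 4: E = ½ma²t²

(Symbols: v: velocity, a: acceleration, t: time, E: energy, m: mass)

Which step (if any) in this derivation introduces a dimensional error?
No step introduces an error — all steps are dimensionally consistent.

Step 1: v = at → LHS [L T^-1], RHS [L T^-1] ✓
Step 2: E = ½mv² → LHS [L^2 M T^-2], RHS [L^2 M T^-2] ✓
Step 3: E = ½m(at)² → LHS [L^2 M T^-2], RHS [L^2 M T^-2] ✓
Step 4: E = ½ma²t² → LHS [L^2 M T^-2], RHS [L^2 M T^-2] ✓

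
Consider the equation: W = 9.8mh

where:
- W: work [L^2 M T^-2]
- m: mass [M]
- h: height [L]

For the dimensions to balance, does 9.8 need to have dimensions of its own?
Yes

W has dimensions [L^2 M T^-2], while mh alone has dimensions [L M]. For the equation to balance, the factor 9.8 must carry dimensions [L T^-2] — it is a dimensional constant (a numerical value of a physical quantity with its units suppressed), not a pure number.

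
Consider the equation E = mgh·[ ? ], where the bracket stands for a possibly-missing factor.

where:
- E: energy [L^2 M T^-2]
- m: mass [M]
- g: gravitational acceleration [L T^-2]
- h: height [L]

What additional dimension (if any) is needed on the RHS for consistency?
Nothing is missing — the bracketed factor must be dimensionless.

E has dimensions [L^2 M T^-2] and mgh already has dimensions [L^2 M T^-2], so E = mgh is dimensionally complete.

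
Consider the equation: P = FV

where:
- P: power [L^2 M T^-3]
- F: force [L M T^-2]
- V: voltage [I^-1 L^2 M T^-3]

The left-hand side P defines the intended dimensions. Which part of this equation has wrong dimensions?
The right-hand side term FV

P has dimensions [L^2 M T^-3], but FV has dimensions [I^-1 L^3 M^2 T^-5], so the term FV is dimensionally wrong for P.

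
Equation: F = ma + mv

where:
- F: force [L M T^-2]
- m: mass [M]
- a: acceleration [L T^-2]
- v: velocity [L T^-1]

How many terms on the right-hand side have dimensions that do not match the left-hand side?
1

LHS F: [L M T^-2]
- ma: [L M T^-2] ✓
- mv: [L M T^-1] ✗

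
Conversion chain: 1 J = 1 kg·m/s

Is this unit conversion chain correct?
The chain is incorrect (it contains an error).

Incorrect: Joule is kg·m²/s², not kg·m/s (that is momentum)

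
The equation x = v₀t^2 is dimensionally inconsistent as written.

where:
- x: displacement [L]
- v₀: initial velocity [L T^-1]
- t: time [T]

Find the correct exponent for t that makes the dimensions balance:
The exponent of t should be 1: x = v₀t

The LHS x has dimensions [L]; t has dimensions [T].
As written, the RHS v₀t^2 (exponent 2 on t) has dimensions [L T], which does not match.
With exponent 1, the RHS v₀t has dimensions [L], matching the LHS.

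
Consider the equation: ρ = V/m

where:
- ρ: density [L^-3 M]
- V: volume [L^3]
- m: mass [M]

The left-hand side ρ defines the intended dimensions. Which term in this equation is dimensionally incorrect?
The right-hand side term V/m

ρ has dimensions [L^-3 M], but V/m has dimensions [L^3 M^-1], so the term V/m is dimensionally wrong for ρ.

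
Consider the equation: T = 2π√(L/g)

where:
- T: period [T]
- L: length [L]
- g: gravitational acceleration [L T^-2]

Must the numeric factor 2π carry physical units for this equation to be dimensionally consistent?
No

T has dimensions [T] and √(L/g) already has dimensions [T], so the equation balances without 2π contributing any dimensions. 2π is a pure (dimensionless) number; changing or removing it would not affect dimensional consistency.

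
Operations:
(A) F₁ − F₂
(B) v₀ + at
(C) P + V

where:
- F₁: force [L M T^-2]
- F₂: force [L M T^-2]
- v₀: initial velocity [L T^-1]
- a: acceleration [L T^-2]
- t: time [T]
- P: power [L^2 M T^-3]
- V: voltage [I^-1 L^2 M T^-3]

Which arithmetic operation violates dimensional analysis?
(C) P + V

(A) F₁ − F₂: F₁ [L M T^-2] and F₂ [L M T^-2] — same dimensions ✓
(B) v₀ + at: v₀ [L T^-1] and at [L T^-1] — same dimensions ✓
(C) P + V: P [L^2 M T^-3] and V [I^-1 L^2 M T^-3] — different dimensions cannot be added/subtracted ✗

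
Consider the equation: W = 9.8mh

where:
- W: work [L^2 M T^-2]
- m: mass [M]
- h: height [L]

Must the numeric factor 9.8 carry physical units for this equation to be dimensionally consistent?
Yes

W has dimensions [L^2 M T^-2], while mh alone has dimensions [L M]. For the equation to balance, the factor 9.8 must carry dimensions [L T^-2] — it is a dimensional constant (a numerical value of a physical quantity with its units suppressed), not a pure number.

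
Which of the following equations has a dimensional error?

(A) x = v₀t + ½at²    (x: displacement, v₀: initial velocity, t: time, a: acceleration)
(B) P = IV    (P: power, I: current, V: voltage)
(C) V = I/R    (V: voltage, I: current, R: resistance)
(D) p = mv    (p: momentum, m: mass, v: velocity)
(C) V = I/R

The equation (C) V = I/R is dimensionally incorrect.

LHS (V): [I^-1 L^2 M T^-3]
RHS (I/R): [I^3 L^-2 M^-1 T^3] ✗

The dimensions do not match. The other three equations balance.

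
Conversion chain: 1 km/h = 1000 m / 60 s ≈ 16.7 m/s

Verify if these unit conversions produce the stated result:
The chain is incorrect (it contains an error).

Incorrect: 1 h = 3600 s, not 60 s (1 km/h ≈ 0.278 m/s)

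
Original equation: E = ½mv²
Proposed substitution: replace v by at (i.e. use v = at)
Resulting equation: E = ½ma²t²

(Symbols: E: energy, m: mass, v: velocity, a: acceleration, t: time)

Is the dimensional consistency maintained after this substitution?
Yes

[v] = [L T^-1] and [at] = [L T^-1]. These match, so the substitution replaces a quantity by one of the same dimensions and the result E = ½ma²t² has LHS [L^2 M T^-2] vs RHS [L^2 M T^-2] — still consistent.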